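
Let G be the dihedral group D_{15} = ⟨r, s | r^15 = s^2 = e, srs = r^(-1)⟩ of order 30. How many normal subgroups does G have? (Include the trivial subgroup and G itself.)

G has 28 subgroups. Checking conjugation-invariance by order — order 1: 1/1 normal; order 2: 0/15 normal; order 3: 1/1 normal; order 5: 1/1 normal; order 6: 0/5 normal; order 10: 0/3 normal; order 15: 1/1 normal; order 30: 1/1 normal.
Total normal subgroups: 5.

5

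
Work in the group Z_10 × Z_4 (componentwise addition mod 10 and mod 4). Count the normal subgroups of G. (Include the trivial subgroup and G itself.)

G is abelian, so every subgroup is normal.
G has 16 subgroups in total, hence 16 normal subgroups.

16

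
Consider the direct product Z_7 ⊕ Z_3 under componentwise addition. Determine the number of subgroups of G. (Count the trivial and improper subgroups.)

4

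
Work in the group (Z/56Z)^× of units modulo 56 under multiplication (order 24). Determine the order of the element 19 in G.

Compute successive powers of 19 mod 56: 19, 25, 27, 9, 3, 1; 19^6 ≡ 1 (mod 56).
So |⟨19⟩| = 6.

6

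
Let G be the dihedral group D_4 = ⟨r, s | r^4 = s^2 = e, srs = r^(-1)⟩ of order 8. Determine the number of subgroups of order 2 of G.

5

|G| = 8 and 2 | 8, so subgroups of order 2 are possible by Lagrange.
The subgroups of order 2 are: {e, r^2}; {e, r^2s}; {e, r^3s}; {e, rs}; … (5 in all).
So G has 5 subgroups of order 2.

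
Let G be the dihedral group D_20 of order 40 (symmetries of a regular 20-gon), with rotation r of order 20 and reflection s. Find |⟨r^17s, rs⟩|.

|⟨r^17s⟩| = 2 and |⟨rs⟩| = 2, so |H| is a multiple of lcm(2, 2) = 2 and divides |G| = 40.
Closing under the operation: H = {e, r^4, r^8, r^12, r^16, rs, r^5s, r^9s, r^13s, r^17s}, so |H| = 10.

10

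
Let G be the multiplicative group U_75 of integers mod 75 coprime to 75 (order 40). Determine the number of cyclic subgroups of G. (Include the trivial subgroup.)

12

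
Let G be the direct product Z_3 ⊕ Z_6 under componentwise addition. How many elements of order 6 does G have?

An element (a,b) has order lcm(ord(a), ord(b)); count pairs with lcm equal to 6.
Enumerating gives 8 such elements.

8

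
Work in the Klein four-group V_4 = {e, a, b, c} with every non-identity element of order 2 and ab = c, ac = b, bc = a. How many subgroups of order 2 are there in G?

|G| = 4 and 2 | 4, so subgroups of order 2 are possible by Lagrange.
The subgroups of order 2 are: {e, a}; {e, b}; {e, c}.
So G has 3 subgroups of order 2.

3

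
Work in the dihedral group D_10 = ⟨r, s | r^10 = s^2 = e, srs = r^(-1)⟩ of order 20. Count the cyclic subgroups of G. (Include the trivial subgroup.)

A cyclic subgroup of order d is generated by each of its φ(d) elements of order d, so the cyclic subgroups of order d number (#elements of order d)/φ(d).
Cyclic subgroups by order — order 1: 1; order 2: 11; order 5: 1; order 10: 1.
Total: 14.

14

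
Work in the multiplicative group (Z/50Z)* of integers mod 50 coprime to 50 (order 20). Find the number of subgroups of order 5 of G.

1

|G| = 20 and 5 | 20, so subgroups of order 5 are possible by Lagrange.
The subgroups of order 5 are: {1, 11, 21, 31, 41}.
So G has 1 subgroup of order 5.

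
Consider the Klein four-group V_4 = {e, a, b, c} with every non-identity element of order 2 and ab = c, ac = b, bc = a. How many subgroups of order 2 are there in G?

3

|G| = 4 and 2 | 4, so subgroups of order 2 are possible by Lagrange.
The subgroups of order 2 are: {e, a}; {e, b}; {e, c}.
So G has 3 subgroups of order 2.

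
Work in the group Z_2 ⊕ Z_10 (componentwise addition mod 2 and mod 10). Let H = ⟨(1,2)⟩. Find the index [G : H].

2

|⟨(1,2)⟩| = 10 and |G| = 20.
By Lagrange, [G : H] = |G|/|H| = 20/10 = 2.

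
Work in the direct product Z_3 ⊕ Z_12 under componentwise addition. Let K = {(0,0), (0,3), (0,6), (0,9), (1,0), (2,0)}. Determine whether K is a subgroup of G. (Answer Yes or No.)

Closure fails: (0,9) + (1,0) = (1,9) ∉ K. So K is not a subgroup.

No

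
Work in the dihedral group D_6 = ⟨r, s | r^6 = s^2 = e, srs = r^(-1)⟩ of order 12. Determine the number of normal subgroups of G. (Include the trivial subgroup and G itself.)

G has 16 subgroups. Checking conjugation-invariance by order — order 1: 1/1 normal; order 2: 1/7 normal; order 3: 1/1 normal; order 4: 0/3 normal; order 6: 3/3 normal; order 12: 1/1 normal.
Total normal subgroups: 7.

7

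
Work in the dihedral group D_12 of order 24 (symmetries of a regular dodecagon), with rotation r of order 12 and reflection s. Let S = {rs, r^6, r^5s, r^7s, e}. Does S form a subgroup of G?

|S| = 5 does not divide |G| = 24, so by Lagrange S is not a subgroup.

No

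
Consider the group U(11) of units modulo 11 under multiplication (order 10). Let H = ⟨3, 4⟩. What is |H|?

5

|⟨3⟩| = 5 and |⟨4⟩| = 5, so |H| is a multiple of lcm(5, 5) = 5 and divides |G| = 10.
Closing under the operation: H = {1, 3, 4, 5, 9}, so |H| = 5.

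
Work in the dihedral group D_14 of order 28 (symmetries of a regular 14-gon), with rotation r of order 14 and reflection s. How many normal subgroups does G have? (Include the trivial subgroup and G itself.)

7

G has 28 subgroups. Checking conjugation-invariance by order — order 1: 1/1 normal; order 2: 1/15 normal; order 4: 0/7 normal; order 7: 1/1 normal; order 14: 3/3 normal; order 28: 1/1 normal.
Total normal subgroups: 7.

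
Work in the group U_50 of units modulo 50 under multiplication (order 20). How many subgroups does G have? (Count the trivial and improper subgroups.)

6

|G| = 20, so by Lagrange every subgroup order divides 20. Divisors: 1, 2, 4, 5, 10, 20.
Subgroups by order — order 1: 1; order 2: 1; order 4: 1; order 5: 1; order 10: 1; order 20: 1.
Total: 1 + 1 + 1 + 1 + 1 + 1 = 6.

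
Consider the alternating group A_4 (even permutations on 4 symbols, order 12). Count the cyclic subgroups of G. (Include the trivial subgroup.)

Each element a generates a cyclic subgroup ⟨a⟩; distinct elements may generate the same one (a cyclic group of order d has φ(d) generators).
Cyclic subgroups by order — order 1: 1; order 2: 3; order 3: 4.
Total: 8.

8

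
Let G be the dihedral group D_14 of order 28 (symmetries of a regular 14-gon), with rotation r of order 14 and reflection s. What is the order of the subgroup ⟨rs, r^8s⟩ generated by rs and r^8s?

4

|⟨rs⟩| = 2 and |⟨r^8s⟩| = 2, so |H| is a multiple of lcm(2, 2) = 2 and divides |G| = 28.
Closing under the operation: H = {e, r^7, rs, r^8s}, so |H| = 4.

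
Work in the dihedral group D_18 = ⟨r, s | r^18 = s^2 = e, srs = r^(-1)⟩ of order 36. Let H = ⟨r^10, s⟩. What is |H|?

|⟨r^10⟩| = 9 and |⟨s⟩| = 2, so |H| is a multiple of lcm(9, 2) = 18 and divides |G| = 36.
Closing under the operation: H = {e, r^2, r^4, r^6, r^8, r^10, r^12, r^14, r^16, s, r^2s, r^4s, r^6s, r^8s, r^10s, r^12s, r^14s, r^16s}, so |H| = 18.

18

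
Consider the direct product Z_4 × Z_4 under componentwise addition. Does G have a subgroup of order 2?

2 | 16. A subgroup of order 2 is {(0,0), (0,2)}.

Yes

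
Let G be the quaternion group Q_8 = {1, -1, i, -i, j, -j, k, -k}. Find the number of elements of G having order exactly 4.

6

The elements of order 4 are: i, -i, j, -j, k, -k.
That's 6.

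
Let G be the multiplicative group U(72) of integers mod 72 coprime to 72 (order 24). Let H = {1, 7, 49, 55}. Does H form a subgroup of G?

No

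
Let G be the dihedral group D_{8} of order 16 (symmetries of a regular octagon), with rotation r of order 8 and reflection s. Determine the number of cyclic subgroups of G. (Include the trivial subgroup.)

Group the elements of G by the cyclic subgroup they generate; each cyclic subgroup of order d accounts for φ(d) elements.
Cyclic subgroups by order — order 1: 1; order 2: 9; order 4: 1; order 8: 1.
Total: 12.

12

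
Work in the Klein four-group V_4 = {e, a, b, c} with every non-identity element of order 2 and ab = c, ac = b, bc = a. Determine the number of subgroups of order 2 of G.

|G| = 4 and 2 | 4, so subgroups of order 2 are possible by Lagrange.
The subgroups of order 2 are: {e, a}; {e, b}; {e, c}.
So G has 3 subgroups of order 2.

3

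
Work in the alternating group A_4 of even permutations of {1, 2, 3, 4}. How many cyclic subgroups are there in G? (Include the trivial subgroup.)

A cyclic subgroup of order d is generated by each of its φ(d) elements of order d, so the cyclic subgroups of order d number (#elements of order d)/φ(d).
Cyclic subgroups by order — order 1: 1; order 2: 3; order 3: 4.
Total: 8.

8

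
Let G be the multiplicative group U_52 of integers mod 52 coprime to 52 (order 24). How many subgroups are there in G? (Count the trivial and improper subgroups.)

16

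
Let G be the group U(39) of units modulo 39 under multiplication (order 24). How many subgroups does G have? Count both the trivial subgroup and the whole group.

16

|G| = 24, so by Lagrange every subgroup order divides 24. Divisors: 1, 2, 3, 4, 6, 8, 12, 24.
Subgroups by order — order 1: 1; order 2: 3; order 3: 1; order 4: 3; order 6: 3; order 8: 1; order 12: 3; order 24: 1.
Total: 1 + 3 + 1 + 3 + 3 + 1 + 3 + 1 = 16.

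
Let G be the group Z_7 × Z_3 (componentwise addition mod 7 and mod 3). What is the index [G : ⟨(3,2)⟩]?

|⟨(3,2)⟩| = 21 and |G| = 21.
By Lagrange, [G : H] = |G|/|H| = 21/21 = 1.

1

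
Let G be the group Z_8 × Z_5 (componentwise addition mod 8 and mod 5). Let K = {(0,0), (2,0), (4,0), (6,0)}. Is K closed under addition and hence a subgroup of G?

|K| = 4 divides |G| = 40, consistent with Lagrange.
K contains the identity, every element's inverse is in K, and K is closed under +: it is a subgroup.
In fact K = ⟨(6,0)⟩.

Yes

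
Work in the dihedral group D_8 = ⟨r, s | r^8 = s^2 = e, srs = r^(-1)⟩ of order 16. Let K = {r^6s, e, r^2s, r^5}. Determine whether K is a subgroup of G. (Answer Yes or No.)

r^5 ∈ K but its inverse r^3 ∉ K, so K is not a subgroup.

No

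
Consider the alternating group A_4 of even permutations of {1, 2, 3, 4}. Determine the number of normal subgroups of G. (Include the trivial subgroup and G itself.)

G has 10 subgroups. Checking conjugation-invariance by order — order 1: 1/1 normal; order 2: 0/3 normal; order 3: 0/4 normal; order 4: 1/1 normal; order 12: 1/1 normal.
Total normal subgroups: 3.

3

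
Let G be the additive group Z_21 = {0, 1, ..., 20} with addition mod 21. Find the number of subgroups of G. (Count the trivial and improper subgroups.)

4

A cyclic group of order 21 has exactly one subgroup for each divisor of 21.
Divisors of 21: 1, 3, 7, 21.
So Z_21 has 4 subgroups.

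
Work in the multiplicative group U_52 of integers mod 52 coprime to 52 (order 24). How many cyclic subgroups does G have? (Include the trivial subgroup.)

12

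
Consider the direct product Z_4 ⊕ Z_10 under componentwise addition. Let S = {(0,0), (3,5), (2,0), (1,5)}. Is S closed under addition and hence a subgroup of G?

|S| = 4 divides |G| = 40, consistent with Lagrange.
S contains the identity, every element's inverse is in S, and S is closed under +: it is a subgroup.
In fact S = ⟨(1,5)⟩.

Yes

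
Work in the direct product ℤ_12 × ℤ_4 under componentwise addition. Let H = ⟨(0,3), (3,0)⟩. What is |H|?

|⟨(0,3)⟩| = 4 and |⟨(3,0)⟩| = 4, so |H| is a multiple of lcm(4, 4) = 4 and divides |G| = 48.
Closing under the operation: H = {(0,0), (0,1), (0,2), (0,3), (3,0), (3,1), (3,2), (3,3), (6,0), (6,1), (6,2), (6,3), (9,0), (9,1), (9,2), (9,3)}, so |H| = 16.

16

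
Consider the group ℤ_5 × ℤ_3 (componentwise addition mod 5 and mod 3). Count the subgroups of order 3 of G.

|G| = 15 and 3 | 15, so subgroups of order 3 are possible by Lagrange.
The subgroups of order 3 are: {(0,0), (0,1), (0,2)}.
So G has 1 subgroup of order 3.

1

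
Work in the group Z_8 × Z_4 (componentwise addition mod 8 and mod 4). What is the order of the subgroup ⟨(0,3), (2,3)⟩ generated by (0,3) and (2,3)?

16

|⟨(0,3)⟩| = 4 and |⟨(2,3)⟩| = 4, so |H| is a multiple of lcm(4, 4) = 4 and divides |G| = 32.
Closing under the operation: H = {(0,0), (0,1), (0,2), (0,3), (2,0), (2,1), (2,2), (2,3), (4,0), (4,1), (4,2), (4,3), (6,0), (6,1), (6,2), (6,3)}, so |H| = 16.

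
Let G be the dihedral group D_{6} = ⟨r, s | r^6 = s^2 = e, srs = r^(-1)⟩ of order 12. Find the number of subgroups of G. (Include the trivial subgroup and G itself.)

|G| = 12, so by Lagrange every subgroup order divides 12. Divisors: 1, 2, 3, 4, 6, 12.
Subgroups by order — order 1: 1; order 2: 7; order 3: 1; order 4: 3; order 6: 3; order 12: 1.
Total: 1 + 7 + 1 + 3 + 3 + 1 = 16.

16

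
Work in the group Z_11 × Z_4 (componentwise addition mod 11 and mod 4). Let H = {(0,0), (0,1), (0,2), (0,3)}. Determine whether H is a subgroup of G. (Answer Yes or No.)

Yes

|H| = 4 divides |G| = 44, consistent with Lagrange.
H contains the identity, every element's inverse is in H, and H is closed under +: it is a subgroup.
In fact H = ⟨(0,1)⟩.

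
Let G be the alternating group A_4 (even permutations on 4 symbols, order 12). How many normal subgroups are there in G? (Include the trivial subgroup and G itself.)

G has 10 subgroups. Checking conjugation-invariance by order — order 1: 1/1 normal; order 2: 0/3 normal; order 3: 0/4 normal; order 4: 1/1 normal; order 12: 1/1 normal.
Total normal subgroups: 3.

3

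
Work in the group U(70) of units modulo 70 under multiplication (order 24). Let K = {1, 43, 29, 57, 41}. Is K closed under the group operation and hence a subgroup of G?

No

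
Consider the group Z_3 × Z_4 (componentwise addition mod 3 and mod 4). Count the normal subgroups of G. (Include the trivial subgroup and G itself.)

G is abelian, so every subgroup is normal.
G has 6 subgroups in total, hence 6 normal subgroups.

6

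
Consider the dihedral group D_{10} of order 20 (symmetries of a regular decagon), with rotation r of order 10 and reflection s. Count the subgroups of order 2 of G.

|G| = 20 and 2 | 20, so subgroups of order 2 are possible by Lagrange.
The subgroups of order 2 are: {e, r^2s}; {e, r^3s}; {e, r^4s}; {e, r^5}; … (11 in all).
So G has 11 subgroups of order 2.

11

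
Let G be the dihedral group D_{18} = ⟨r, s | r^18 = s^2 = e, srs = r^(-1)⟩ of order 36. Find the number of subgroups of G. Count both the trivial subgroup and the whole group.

45

|G| = 36, so by Lagrange every subgroup order divides 36. Divisors: 1, 2, 3, 4, 6, 9, 12, 18, 36.
Subgroups by order — order 1: 1; order 2: 19; order 3: 1; order 4: 9; order 6: 7; order 9: 1; order 12: 3; order 18: 3; order 36: 1.
Total: 1 + 19 + 1 + 9 + 7 + 1 + 3 + 3 + 1 = 45.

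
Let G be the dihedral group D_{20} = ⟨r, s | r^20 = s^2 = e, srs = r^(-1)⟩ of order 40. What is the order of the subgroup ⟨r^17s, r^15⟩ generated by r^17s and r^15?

|⟨r^17s⟩| = 2 and |⟨r^15⟩| = 4, so |H| is a multiple of lcm(2, 4) = 4 and divides |G| = 40.
Closing under the operation: H = {e, r^5, r^10, r^15, r^2s, r^7s, r^12s, r^17s}, so |H| = 8.

8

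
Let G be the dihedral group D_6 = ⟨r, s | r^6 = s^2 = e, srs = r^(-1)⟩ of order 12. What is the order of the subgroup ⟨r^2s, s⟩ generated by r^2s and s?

6

|⟨r^2s⟩| = 2 and |⟨s⟩| = 2, so |H| is a multiple of lcm(2, 2) = 2 and divides |G| = 12.
Closing under the operation: H = {e, r^2, r^4, s, r^2s, r^4s}, so |H| = 6.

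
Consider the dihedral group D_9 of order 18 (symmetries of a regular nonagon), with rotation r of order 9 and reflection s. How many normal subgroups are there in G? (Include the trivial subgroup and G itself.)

4

G has 16 subgroups. Checking conjugation-invariance by order — order 1: 1/1 normal; order 2: 0/9 normal; order 3: 1/1 normal; order 6: 0/3 normal; order 9: 1/1 normal; order 18: 1/1 normal.
Total normal subgroups: 4.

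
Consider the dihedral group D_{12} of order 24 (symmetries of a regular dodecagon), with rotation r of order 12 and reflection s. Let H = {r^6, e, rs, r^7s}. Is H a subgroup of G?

Yes

|H| = 4 divides |G| = 24, consistent with Lagrange.
H contains the identity, every element's inverse is in H, and H is closed under ·: it is a subgroup.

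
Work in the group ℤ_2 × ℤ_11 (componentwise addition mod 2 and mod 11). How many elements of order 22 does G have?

An element (a,b) has order lcm(ord(a), ord(b)); count pairs with lcm equal to 22.
Enumerating gives 10 such elements.

10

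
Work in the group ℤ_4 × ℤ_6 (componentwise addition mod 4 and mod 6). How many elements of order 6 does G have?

6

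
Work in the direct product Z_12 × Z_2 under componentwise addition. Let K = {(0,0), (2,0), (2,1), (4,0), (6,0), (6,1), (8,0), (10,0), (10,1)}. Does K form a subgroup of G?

No

|K| = 9 does not divide |G| = 24, so by Lagrange K is not a subgroup.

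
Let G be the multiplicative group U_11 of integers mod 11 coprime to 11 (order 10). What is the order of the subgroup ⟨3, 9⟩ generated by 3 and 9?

|⟨3⟩| = 5 and |⟨9⟩| = 5, so |H| is a multiple of lcm(5, 5) = 5 and divides |G| = 10.
Closing under the operation: H = {1, 3, 4, 5, 9}, so |H| = 5.

5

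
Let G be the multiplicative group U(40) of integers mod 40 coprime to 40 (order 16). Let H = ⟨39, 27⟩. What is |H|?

|⟨39⟩| = 2 and |⟨27⟩| = 4, so |H| is a multiple of lcm(2, 4) = 4 and divides |G| = 16.
Closing under the operation: H = {1, 3, 9, 13, 27, 31, 37, 39}, so |H| = 8.

8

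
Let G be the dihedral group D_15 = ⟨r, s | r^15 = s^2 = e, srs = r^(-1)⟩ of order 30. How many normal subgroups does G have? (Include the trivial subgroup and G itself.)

5

G has 28 subgroups. Checking conjugation-invariance by order — order 1: 1/1 normal; order 2: 0/15 normal; order 3: 1/1 normal; order 5: 1/1 normal; order 6: 0/5 normal; order 10: 0/3 normal; order 15: 1/1 normal; order 30: 1/1 normal.
Total normal subgroups: 5.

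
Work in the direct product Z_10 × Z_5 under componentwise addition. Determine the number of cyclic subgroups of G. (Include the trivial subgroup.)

14

Each element a generates a cyclic subgroup ⟨a⟩; distinct elements may generate the same one (a cyclic group of order d has φ(d) generators).
Cyclic subgroups by order — order 1: 1; order 2: 1; order 5: 6; order 10: 6.
Total: 14.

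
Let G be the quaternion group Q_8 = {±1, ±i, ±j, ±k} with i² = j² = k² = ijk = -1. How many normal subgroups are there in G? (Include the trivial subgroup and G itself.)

6

G has 6 subgroups. Checking conjugation-invariance by order — order 1: 1/1 normal; order 2: 1/1 normal; order 4: 3/3 normal; order 8: 1/1 normal.
Total normal subgroups: 6.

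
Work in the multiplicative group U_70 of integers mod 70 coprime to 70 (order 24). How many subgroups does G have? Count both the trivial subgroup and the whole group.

16

|G| = 24, so by Lagrange every subgroup order divides 24. Divisors: 1, 2, 3, 4, 6, 8, 12, 24.
Subgroups by order — order 1: 1; order 2: 3; order 3: 1; order 4: 3; order 6: 3; order 8: 1; order 12: 3; order 24: 1.
Total: 1 + 3 + 1 + 3 + 3 + 1 + 3 + 1 = 16.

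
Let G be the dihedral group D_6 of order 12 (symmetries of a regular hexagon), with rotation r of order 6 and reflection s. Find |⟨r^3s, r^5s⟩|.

|⟨r^3s⟩| = 2 and |⟨r^5s⟩| = 2, so |H| is a multiple of lcm(2, 2) = 2 and divides |G| = 12.
Closing under the operation: H = {e, r^2, r^4, rs, r^3s, r^5s}, so |H| = 6.

6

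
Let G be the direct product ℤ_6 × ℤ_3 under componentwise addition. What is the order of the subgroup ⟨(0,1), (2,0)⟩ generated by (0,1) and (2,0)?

9

|⟨(0,1)⟩| = 3 and |⟨(2,0)⟩| = 3, so |H| is a multiple of lcm(3, 3) = 3 and divides |G| = 18.
Closing under the operation: H = {(0,0), (0,1), (0,2), (2,0), (2,1), (2,2), (4,0), (4,1), (4,2)}, so |H| = 9.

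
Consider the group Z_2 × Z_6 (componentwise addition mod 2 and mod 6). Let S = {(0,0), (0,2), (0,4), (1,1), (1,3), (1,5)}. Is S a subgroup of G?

Yes

|S| = 6 divides |G| = 12, consistent with Lagrange.
S contains the identity, every element's inverse is in S, and S is closed under +: it is a subgroup.
In fact S = ⟨(1,5)⟩.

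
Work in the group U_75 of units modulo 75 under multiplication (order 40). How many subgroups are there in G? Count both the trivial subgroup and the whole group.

|G| = 40, so by Lagrange every subgroup order divides 40. Divisors: 1, 2, 4, 5, 8, 10, 20, 40.
Subgroups by order — order 1: 1; order 2: 3; order 4: 3; order 5: 1; order 8: 1; order 10: 3; order 20: 3; order 40: 1.
Total: 1 + 3 + 3 + 1 + 1 + 3 + 3 + 1 = 16.

16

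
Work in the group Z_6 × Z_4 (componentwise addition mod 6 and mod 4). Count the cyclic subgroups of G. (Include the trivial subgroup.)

Each element a generates a cyclic subgroup ⟨a⟩; distinct elements may generate the same one (a cyclic group of order d has φ(d) generators).
Cyclic subgroups by order — order 1: 1; order 2: 3; order 3: 1; order 4: 2; order 6: 3; order 12: 2.
Total: 12.

12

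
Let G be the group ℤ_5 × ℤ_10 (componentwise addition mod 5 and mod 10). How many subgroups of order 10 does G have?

|G| = 50 and 10 | 50, so subgroups of order 10 are possible by Lagrange.
The subgroups of order 10 are: {(0,0), (0,1), (0,2), (0,3), (0,4), (0,5), (0,6), (0,7), (0,8), (0,9)}; {(0,0), (0,5), (1,0), (1,5), (2,0), (2,5), (3,0), (3,5), (4,0), (4,5)}; {(0,0), (0,5), (1,1), (1,6), (2,2), (2,7), (3,3), (3,8), (4,4), (4,9)}; {(0,0), (0,5), (1,2), (1,7), (2,4), (2,9), (3,1), (3,6), (4,3), (4,8)}; … (6 in all).
So G has 6 subgroups of order 10.

6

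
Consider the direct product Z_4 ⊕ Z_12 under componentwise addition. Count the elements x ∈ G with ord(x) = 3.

2

An element (a,b) has order lcm(ord(a), ord(b)); count pairs with lcm equal to 3.
Enumerating gives 2 such elements.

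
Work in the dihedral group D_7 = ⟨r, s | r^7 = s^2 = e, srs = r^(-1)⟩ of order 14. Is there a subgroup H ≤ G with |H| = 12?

No

12 does not divide |G| = 14, so by Lagrange no subgroup of order 12 exists.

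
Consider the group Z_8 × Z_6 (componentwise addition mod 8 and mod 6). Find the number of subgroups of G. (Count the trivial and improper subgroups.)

22

|G| = 48, so by Lagrange every subgroup order divides 48. Divisors: 1, 2, 3, 4, 6, 8, 12, 16, 24, 48.
Subgroups by order — order 1: 1; order 2: 3; order 3: 1; order 4: 3; order 6: 3; order 8: 3; order 12: 3; order 16: 1; order 24: 3; order 48: 1.
Total: 1 + 3 + 1 + 3 + 3 + 3 + 3 + 1 + 3 + 1 = 22.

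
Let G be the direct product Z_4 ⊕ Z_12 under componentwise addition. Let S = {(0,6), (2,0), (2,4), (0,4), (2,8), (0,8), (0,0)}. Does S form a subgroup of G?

No

|S| = 7 does not divide |G| = 48, so by Lagrange S is not a subgroup.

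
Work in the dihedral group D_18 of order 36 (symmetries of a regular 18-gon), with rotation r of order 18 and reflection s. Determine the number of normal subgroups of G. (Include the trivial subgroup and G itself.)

9

G has 45 subgroups. Checking conjugation-invariance by order — order 1: 1/1 normal; order 2: 1/19 normal; order 3: 1/1 normal; order 4: 0/9 normal; order 6: 1/7 normal; order 9: 1/1 normal; order 12: 0/3 normal; order 18: 3/3 normal; order 36: 1/1 normal.
Total normal subgroups: 9.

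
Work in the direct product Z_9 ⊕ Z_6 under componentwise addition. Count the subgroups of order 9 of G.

|G| = 54 and 9 | 54, so subgroups of order 9 are possible by Lagrange.
The subgroups of order 9 are: {(0,0), (0,2), (0,4), (3,0), (3,2), (3,4), (6,0), (6,2), (6,4)}; {(0,0), (1,0), (2,0), (3,0), (4,0), (5,0), (6,0), (7,0), (8,0)}; {(0,0), (1,2), (2,4), (3,0), (4,2), (5,4), (6,0), (7,2), (8,4)}; {(0,0), (1,4), (2,2), (3,0), (4,4), (5,2), (6,0), (7,4), (8,2)}.
So G has 4 subgroups of order 9.

4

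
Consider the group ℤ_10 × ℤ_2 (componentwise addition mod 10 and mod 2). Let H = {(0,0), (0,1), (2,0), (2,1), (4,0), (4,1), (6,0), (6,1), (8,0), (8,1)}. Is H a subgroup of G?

|H| = 10 divides |G| = 20, consistent with Lagrange.
H contains the identity, every element's inverse is in H, and H is closed under +: it is a subgroup.
In fact H = ⟨(2,1)⟩.

Yes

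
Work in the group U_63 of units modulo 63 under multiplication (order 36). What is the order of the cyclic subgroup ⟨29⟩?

Compute successive powers of 29 mod 63: 29, 22, 8, 43, 50, 1; 29^6 ≡ 1 (mod 63).
So |⟨29⟩| = 6.

6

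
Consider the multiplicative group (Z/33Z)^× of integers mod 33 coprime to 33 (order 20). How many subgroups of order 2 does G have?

|G| = 20 and 2 | 20, so subgroups of order 2 are possible by Lagrange.
The subgroups of order 2 are: {1, 10}; {1, 23}; {1, 32}.
So G has 3 subgroups of order 2.

3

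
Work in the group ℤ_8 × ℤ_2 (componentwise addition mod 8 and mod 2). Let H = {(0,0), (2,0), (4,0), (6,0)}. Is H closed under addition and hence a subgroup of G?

|H| = 4 divides |G| = 16, consistent with Lagrange.
H contains the identity, every element's inverse is in H, and H is closed under +: it is a subgroup.
In fact H = ⟨(6,0)⟩.

Yes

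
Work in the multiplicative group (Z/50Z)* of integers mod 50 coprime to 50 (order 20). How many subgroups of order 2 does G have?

1

|G| = 20 and 2 | 20, so subgroups of order 2 are possible by Lagrange.
The subgroups of order 2 are: {1, 49}.
So G has 1 subgroup of order 2.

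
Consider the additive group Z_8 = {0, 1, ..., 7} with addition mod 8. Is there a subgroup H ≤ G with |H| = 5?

No

5 does not divide |G| = 8, so by Lagrange no subgroup of order 5 exists.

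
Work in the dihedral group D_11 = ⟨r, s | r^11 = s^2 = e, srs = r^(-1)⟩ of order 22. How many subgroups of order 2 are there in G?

|G| = 22 and 2 | 22, so subgroups of order 2 are possible by Lagrange.
The subgroups of order 2 are: {e, r^10s}; {e, r^2s}; {e, r^3s}; {e, r^4s}; … (11 in all).
So G has 11 subgroups of order 2.

11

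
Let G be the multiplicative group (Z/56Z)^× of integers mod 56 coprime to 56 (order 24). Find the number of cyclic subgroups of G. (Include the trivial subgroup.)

16

Group the elements of G by the cyclic subgroup they generate; each cyclic subgroup of order d accounts for φ(d) elements.
Cyclic subgroups by order — order 1: 1; order 2: 7; order 3: 1; order 6: 7.
Total: 16.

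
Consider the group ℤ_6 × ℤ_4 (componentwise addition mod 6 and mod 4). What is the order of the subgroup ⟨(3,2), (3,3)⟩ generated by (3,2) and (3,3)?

8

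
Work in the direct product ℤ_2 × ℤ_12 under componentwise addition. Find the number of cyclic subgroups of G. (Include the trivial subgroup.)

12

Each element a generates a cyclic subgroup ⟨a⟩; distinct elements may generate the same one (a cyclic group of order d has φ(d) generators).
Cyclic subgroups by order — order 1: 1; order 2: 3; order 3: 1; order 4: 2; order 6: 3; order 12: 2.
Total: 12.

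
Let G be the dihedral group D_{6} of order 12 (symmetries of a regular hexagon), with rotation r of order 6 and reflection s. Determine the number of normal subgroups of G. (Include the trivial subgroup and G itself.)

G has 16 subgroups. Checking conjugation-invariance by order — order 1: 1/1 normal; order 2: 1/7 normal; order 3: 1/1 normal; order 4: 0/3 normal; order 6: 3/3 normal; order 12: 1/1 normal.
Total normal subgroups: 7.

7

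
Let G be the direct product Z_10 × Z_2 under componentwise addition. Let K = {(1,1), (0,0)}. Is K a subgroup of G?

(1,1) ∈ K but its inverse (9,1) ∉ K, so K is not a subgroup.

No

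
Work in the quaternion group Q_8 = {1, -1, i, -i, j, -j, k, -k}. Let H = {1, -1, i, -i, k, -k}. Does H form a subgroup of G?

No

|H| = 6 does not divide |G| = 8, so by Lagrange H is not a subgroup.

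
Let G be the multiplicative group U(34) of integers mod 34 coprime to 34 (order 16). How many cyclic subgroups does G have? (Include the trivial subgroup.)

Group the elements of G by the cyclic subgroup they generate; each cyclic subgroup of order d accounts for φ(d) elements.
Cyclic subgroups by order — order 1: 1; order 2: 1; order 4: 1; order 8: 1; order 16: 1.
Total: 5.

5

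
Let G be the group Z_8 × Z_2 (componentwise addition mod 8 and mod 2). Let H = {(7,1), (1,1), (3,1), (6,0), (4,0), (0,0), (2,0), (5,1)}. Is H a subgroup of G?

|H| = 8 divides |G| = 16, consistent with Lagrange.
H contains the identity, every element's inverse is in H, and H is closed under +: it is a subgroup.
In fact H = ⟨(7,1)⟩.

Yes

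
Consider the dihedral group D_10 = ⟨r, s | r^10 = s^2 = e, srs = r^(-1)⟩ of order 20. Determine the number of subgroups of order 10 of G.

|G| = 20 and 10 | 20, so subgroups of order 10 are possible by Lagrange.
The subgroups of order 10 are: {e, r, r^2, r^3, r^4, r^5, r^6, r^7, r^8, r^9}; {e, r^2, r^4, r^6, r^8, s, r^2s, r^4s, r^6s, r^8s}; {e, r^2, r^4, r^6, r^8, rs, r^3s, r^5s, r^7s, r^9s}.
So G has 3 subgroups of order 10.

3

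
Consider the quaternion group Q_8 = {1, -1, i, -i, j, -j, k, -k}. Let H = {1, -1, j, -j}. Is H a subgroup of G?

Yes

|H| = 4 divides |G| = 8, consistent with Lagrange.
H contains the identity, every element's inverse is in H, and H is closed under ·: it is a subgroup.
In fact H = ⟨j⟩.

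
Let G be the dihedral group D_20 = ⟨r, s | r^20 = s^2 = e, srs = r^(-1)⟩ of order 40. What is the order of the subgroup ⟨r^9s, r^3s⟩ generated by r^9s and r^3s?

20

|⟨r^9s⟩| = 2 and |⟨r^3s⟩| = 2, so |H| is a multiple of lcm(2, 2) = 2 and divides |G| = 40.
Closing under the operation: H = {e, r^2, r^4, r^6, r^8, r^10, r^12, r^14, r^16, r^18, rs, r^3s, r^5s, r^7s, r^9s, r^11s, r^13s, r^15s, r^17s, r^19s}, so |H| = 20.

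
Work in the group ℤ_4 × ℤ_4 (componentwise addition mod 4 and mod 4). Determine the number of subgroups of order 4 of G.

|G| = 16 and 4 | 16, so subgroups of order 4 are possible by Lagrange.
The subgroups of order 4 are: {(0,0), (0,1), (0,2), (0,3)}; {(0,0), (0,2), (2,0), (2,2)}; {(0,0), (0,2), (2,1), (2,3)}; {(0,0), (1,0), (2,0), (3,0)}; … (7 in all).
So G has 7 subgroups of order 4.

7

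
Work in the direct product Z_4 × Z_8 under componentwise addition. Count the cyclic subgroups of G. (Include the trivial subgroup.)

14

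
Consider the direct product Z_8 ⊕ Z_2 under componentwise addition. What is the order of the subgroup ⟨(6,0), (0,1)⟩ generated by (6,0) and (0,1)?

|⟨(6,0)⟩| = 4 and |⟨(0,1)⟩| = 2, so |H| is a multiple of lcm(4, 2) = 4 and divides |G| = 16.
Closing under the operation: H = {(0,0), (0,1), (2,0), (2,1), (4,0), (4,1), (6,0), (6,1)}, so |H| = 8.

8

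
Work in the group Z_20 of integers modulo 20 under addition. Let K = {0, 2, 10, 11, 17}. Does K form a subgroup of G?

No

17 ∈ K but its inverse 3 ∉ K, so K is not a subgroup.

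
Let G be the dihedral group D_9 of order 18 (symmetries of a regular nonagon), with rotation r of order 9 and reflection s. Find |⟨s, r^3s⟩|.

|⟨s⟩| = 2 and |⟨r^3s⟩| = 2, so |H| is a multiple of lcm(2, 2) = 2 and divides |G| = 18.
Closing under the operation: H = {e, r^3, r^6, s, r^3s, r^6s}, so |H| = 6.

6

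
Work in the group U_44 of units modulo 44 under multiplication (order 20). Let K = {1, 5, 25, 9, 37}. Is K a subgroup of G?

Yes

|K| = 5 divides |G| = 20, consistent with Lagrange.
K contains the identity, every element's inverse is in K, and K is closed under ·: it is a subgroup.
In fact K = ⟨5⟩.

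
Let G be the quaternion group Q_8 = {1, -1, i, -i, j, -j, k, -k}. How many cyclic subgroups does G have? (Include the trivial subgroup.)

Each element a generates a cyclic subgroup ⟨a⟩; distinct elements may generate the same one (a cyclic group of order d has φ(d) generators).
Cyclic subgroups by order — order 1: 1; order 2: 1; order 4: 3.
Total: 5.

5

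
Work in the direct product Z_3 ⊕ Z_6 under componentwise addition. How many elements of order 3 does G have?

8

An element (a,b) has order lcm(ord(a), ord(b)); count pairs with lcm equal to 3.
Enumerating gives 8 such elements.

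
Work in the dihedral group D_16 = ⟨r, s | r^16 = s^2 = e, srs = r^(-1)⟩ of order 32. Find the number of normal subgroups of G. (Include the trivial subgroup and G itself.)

8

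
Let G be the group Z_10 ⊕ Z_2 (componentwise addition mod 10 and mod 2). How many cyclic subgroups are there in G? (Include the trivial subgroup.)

A cyclic subgroup of order d is generated by each of its φ(d) elements of order d, so the cyclic subgroups of order d number (#elements of order d)/φ(d).
Cyclic subgroups by order — order 1: 1; order 2: 3; order 5: 1; order 10: 3.
Total: 8.

8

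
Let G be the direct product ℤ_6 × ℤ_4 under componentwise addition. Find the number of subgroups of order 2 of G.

|G| = 24 and 2 | 24, so subgroups of order 2 are possible by Lagrange.
The subgroups of order 2 are: {(0,0), (0,2)}; {(0,0), (3,0)}; {(0,0), (3,2)}.
So G has 3 subgroups of order 2.

3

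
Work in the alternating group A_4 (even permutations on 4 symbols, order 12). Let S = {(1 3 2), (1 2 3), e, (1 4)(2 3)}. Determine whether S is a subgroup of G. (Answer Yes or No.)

Closure fails: (1 3 2) ∘ (1 4)(2 3) = (1 4 3) ∉ S. So S is not a subgroup.

No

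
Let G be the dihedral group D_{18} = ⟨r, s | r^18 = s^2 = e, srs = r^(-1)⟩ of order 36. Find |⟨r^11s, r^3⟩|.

12

|⟨r^11s⟩| = 2 and |⟨r^3⟩| = 6, so |H| is a multiple of lcm(2, 6) = 6 and divides |G| = 36.
Closing under the operation: H = {e, r^3, r^6, r^9, r^12, r^15, r^2s, r^5s, r^8s, r^11s, r^14s, r^17s}, so |H| = 12.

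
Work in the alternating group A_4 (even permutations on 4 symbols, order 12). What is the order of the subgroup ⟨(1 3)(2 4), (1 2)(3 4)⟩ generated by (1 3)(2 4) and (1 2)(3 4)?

4

|⟨(1 3)(2 4)⟩| = 2 and |⟨(1 2)(3 4)⟩| = 2, so |H| is a multiple of lcm(2, 2) = 2 and divides |G| = 12.
Closing under the operation: H = {e, (1 2)(3 4), (1 3)(2 4), (1 4)(2 3)}, so |H| = 4.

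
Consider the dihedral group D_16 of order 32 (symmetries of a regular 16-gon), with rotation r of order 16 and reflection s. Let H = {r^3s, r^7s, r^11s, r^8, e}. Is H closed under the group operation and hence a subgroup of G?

|H| = 5 does not divide |G| = 32, so by Lagrange H is not a subgroup.

No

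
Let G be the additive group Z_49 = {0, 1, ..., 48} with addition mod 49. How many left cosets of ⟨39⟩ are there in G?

1

|⟨39⟩| = 49 and |G| = 49.
By Lagrange, [G : H] = |G|/|H| = 49/49 = 1.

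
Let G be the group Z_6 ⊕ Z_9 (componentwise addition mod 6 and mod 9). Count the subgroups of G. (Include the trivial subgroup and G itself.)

|G| = 54, so by Lagrange every subgroup order divides 54. Divisors: 1, 2, 3, 6, 9, 18, 27, 54.
Subgroups by order — order 1: 1; order 2: 1; order 3: 4; order 6: 4; order 9: 4; order 18: 4; order 27: 1; order 54: 1.
Total: 1 + 1 + 4 + 4 + 4 + 4 + 1 + 1 = 20.

20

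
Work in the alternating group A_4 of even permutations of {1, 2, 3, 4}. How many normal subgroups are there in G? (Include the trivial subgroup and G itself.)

3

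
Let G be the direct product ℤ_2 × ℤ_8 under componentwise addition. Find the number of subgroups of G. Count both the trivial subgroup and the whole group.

11

|G| = 16, so by Lagrange every subgroup order divides 16. Divisors: 1, 2, 4, 8, 16.
Subgroups by order — order 1: 1; order 2: 3; order 4: 3; order 8: 3; order 16: 1.
Total: 1 + 3 + 3 + 3 + 1 = 11.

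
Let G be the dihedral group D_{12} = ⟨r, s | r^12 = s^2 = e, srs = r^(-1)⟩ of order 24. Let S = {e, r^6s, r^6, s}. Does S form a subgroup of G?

Yes

|S| = 4 divides |G| = 24, consistent with Lagrange.
S contains the identity, every element's inverse is in S, and S is closed under ·: it is a subgroup.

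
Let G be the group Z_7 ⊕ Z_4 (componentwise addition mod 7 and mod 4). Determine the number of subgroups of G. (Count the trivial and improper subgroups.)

|G| = 28, so by Lagrange every subgroup order divides 28. Divisors: 1, 2, 4, 7, 14, 28.
Subgroups by order — order 1: 1; order 2: 1; order 4: 1; order 7: 1; order 14: 1; order 28: 1.
Total: 1 + 1 + 1 + 1 + 1 + 1 = 6.

6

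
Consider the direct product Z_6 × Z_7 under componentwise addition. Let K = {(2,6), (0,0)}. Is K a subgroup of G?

No

(2,6) ∈ K but its inverse (4,1) ∉ K, so K is not a subgroup.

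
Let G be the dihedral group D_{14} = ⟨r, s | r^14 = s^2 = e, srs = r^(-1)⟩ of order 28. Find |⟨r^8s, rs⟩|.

4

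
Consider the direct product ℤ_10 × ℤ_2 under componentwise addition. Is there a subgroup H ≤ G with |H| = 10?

10 | 20. A subgroup of order 10 is {(0,0), (0,1), (2,0), (2,1), (4,0), (4,1), (6,0), (6,1), (8,0), (8,1)}.

Yes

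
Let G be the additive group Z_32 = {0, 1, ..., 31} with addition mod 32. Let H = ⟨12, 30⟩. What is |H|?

16

|⟨12⟩| = 8 and |⟨30⟩| = 16, so |H| is a multiple of lcm(8, 16) = 16 and divides |G| = 32.
Closing under the operation: H = {0, 2, 4, 6, 8, 10, 12, 14, 16, 18, 20, 22, 24, 26, 28, 30}, so |H| = 16.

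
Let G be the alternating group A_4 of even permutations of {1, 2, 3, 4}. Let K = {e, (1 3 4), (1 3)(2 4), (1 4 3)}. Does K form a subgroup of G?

No

Closure fails: (1 4 3) ∘ (1 3)(2 4) = (2 3 4) ∉ K. So K is not a subgroup.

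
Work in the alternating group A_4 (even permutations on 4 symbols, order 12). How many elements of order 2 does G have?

3

The elements of order 2 are: (1 2)(3 4), (1 3)(2 4), (1 4)(2 3).
That's 3.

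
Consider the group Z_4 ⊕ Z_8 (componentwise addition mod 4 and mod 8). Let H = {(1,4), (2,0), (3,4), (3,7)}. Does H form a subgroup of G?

No

The identity (0,0) ∉ H, so H is not a subgroup.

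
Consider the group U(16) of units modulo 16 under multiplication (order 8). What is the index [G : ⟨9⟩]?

|⟨9⟩| = 2 and |G| = 8.
By Lagrange, [G : H] = |G|/|H| = 8/2 = 4.

4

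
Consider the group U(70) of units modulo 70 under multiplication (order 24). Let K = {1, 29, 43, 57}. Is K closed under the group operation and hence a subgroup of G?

|K| = 4 divides |G| = 24, consistent with Lagrange.
K contains the identity, every element's inverse is in K, and K is closed under ·: it is a subgroup.
In fact K = ⟨43⟩.

Yes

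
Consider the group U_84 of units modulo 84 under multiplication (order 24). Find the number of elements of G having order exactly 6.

Enumerating element orders in G gives 14 elements of order 6.

14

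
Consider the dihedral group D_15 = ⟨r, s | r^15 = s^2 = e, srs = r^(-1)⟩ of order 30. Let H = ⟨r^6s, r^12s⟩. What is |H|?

10

|⟨r^6s⟩| = 2 and |⟨r^12s⟩| = 2, so |H| is a multiple of lcm(2, 2) = 2 and divides |G| = 30.
Closing under the operation: H = {e, r^3, r^6, r^9, r^12, s, r^3s, r^6s, r^9s, r^12s}, so |H| = 10.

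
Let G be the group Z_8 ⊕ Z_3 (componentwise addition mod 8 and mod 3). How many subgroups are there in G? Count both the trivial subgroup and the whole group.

|G| = 24, so by Lagrange every subgroup order divides 24. Divisors: 1, 2, 3, 4, 6, 8, 12, 24.
Subgroups by order — order 1: 1; order 2: 1; order 3: 1; order 4: 1; order 6: 1; order 8: 1; order 12: 1; order 24: 1.
Total: 1 + 1 + 1 + 1 + 1 + 1 + 1 + 1 = 8.

8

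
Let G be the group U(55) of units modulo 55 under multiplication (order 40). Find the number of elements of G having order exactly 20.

Enumerating element orders in G gives 16 elements of order 20.

16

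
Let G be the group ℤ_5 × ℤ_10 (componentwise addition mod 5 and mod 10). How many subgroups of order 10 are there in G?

|G| = 50 and 10 | 50, so subgroups of order 10 are possible by Lagrange.
The subgroups of order 10 are: {(0,0), (0,1), (0,2), (0,3), (0,4), (0,5), (0,6), (0,7), (0,8), (0,9)}; {(0,0), (0,5), (1,0), (1,5), (2,0), (2,5), (3,0), (3,5), (4,0), (4,5)}; {(0,0), (0,5), (1,1), (1,6), (2,2), (2,7), (3,3), (3,8), (4,4), (4,9)}; {(0,0), (0,5), (1,2), (1,7), (2,4), (2,9), (3,1), (3,6), (4,3), (4,8)}; … (6 in all).
So G has 6 subgroups of order 10.

6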